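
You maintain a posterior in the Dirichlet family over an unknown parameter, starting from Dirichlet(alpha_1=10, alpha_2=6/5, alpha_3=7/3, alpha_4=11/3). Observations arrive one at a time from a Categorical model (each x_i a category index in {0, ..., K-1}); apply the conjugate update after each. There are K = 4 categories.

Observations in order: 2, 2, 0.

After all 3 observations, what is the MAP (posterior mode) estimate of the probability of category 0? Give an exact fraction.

obs 1: x=2 → posterior Dirichlet(10, 6/5, 10/3, 11/3)
obs 2: x=2 → posterior Dirichlet(10, 6/5, 13/3, 11/3)
obs 3: x=0 → posterior Dirichlet(11, 6/5, 13/3, 11/3)

50/81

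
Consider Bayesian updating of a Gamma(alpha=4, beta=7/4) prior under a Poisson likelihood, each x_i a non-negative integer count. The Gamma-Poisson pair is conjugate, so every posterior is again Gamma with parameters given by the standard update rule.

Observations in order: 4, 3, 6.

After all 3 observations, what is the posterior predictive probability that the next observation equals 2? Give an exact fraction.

13415987027857195751178672/74615470927590710561908487

obs 1: x=4 → posterior Gamma(8, 11/4)
obs 2: x=3 → posterior Gamma(11, 15/4)
obs 3: x=6 → posterior Gamma(17, 19/4)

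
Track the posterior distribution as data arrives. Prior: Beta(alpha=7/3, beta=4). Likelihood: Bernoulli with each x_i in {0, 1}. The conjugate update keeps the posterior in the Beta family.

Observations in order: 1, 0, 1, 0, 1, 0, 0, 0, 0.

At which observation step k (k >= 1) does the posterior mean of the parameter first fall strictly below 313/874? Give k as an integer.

k = 9

obs 1: x=1 → posterior Beta(10/3, 4)
obs 2: x=0 → posterior Beta(10/3, 5)
obs 3: x=1 → posterior Beta(13/3, 5)
obs 4: x=0 → posterior Beta(13/3, 6)
obs 5: x=1 → posterior Beta(16/3, 6)
obs 6: x=0 → posterior Beta(16/3, 7)
obs 7: x=0 → posterior Beta(16/3, 8)
obs 8: x=0 → posterior Beta(16/3, 9)
obs 9: x=0 → posterior Beta(16/3, 10)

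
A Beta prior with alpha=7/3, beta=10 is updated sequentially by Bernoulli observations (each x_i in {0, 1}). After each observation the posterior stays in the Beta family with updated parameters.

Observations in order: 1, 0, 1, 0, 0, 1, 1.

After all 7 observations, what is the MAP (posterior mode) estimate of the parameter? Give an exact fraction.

4/13

obs 1: x=1 → posterior Beta(10/3, 10)
obs 2: x=0 → posterior Beta(10/3, 11)
obs 3: x=1 → posterior Beta(13/3, 11)
obs 4: x=0 → posterior Beta(13/3, 12)
obs 5: x=0 → posterior Beta(13/3, 13)
obs 6: x=1 → posterior Beta(16/3, 13)
obs 7: x=1 → posterior Beta(19/3, 13)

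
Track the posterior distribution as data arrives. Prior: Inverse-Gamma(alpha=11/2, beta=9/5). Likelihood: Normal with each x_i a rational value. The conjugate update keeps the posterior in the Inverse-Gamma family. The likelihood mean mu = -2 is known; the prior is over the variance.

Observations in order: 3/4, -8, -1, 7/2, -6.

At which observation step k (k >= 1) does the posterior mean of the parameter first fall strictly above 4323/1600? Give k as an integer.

obs 1: x=3/4 → posterior Inverse-Gamma(6, 893/160)
obs 2: x=-8 → posterior Inverse-Gamma(13/2, 3773/160)
obs 3: x=-1 → posterior Inverse-Gamma(7, 3853/160)
obs 4: x=7/2 → posterior Inverse-Gamma(15/2, 6273/160)
obs 5: x=-6 → posterior Inverse-Gamma(8, 7553/160)

k = 2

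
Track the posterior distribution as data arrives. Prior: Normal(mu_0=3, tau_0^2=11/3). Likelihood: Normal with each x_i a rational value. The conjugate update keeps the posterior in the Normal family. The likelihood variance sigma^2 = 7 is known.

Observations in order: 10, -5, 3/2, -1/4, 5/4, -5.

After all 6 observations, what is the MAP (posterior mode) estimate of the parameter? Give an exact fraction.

181/174

obs 1: x=10 → posterior Normal(173/32, 77/32)
obs 2: x=-5 → posterior Normal(118/43, 77/43)
obs 3: x=3/2 → posterior Normal(269/108, 77/54)
obs 4: x=-1/4 → posterior Normal(527/260, 77/65)
obs 5: x=5/4 → posterior Normal(291/152, 77/76)
obs 6: x=-5 → posterior Normal(181/174, 77/87)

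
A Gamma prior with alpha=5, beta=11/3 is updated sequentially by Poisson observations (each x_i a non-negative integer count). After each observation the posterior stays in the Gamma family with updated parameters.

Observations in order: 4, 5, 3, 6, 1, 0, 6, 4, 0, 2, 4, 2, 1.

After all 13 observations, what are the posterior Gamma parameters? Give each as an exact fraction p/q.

obs 1: x=4 → posterior Gamma(9, 14/3)
obs 2: x=5 → posterior Gamma(14, 17/3)
obs 3: x=3 → posterior Gamma(17, 20/3)
obs 4: x=6 → posterior Gamma(23, 23/3)
obs 5: x=1 → posterior Gamma(24, 26/3)
obs 6: x=0 → posterior Gamma(24, 29/3)
obs 7: x=6 → posterior Gamma(30, 32/3)
obs 8: x=4 → posterior Gamma(34, 35/3)
obs 9: x=0 → posterior Gamma(34, 38/3)
obs 10: x=2 → posterior Gamma(36, 41/3)
obs 11: x=4 → posterior Gamma(40, 44/3)
obs 12: x=2 → posterior Gamma(42, 47/3)
obs 13: x=1 → posterior Gamma(43, 50/3)

alpha=43, beta=50/3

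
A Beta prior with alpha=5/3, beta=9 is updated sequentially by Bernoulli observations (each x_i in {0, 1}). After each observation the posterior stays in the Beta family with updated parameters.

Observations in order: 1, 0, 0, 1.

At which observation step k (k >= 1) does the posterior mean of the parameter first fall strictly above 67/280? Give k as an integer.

k = 4

obs 1: x=1 → posterior Beta(8/3, 9)
obs 2: x=0 → posterior Beta(8/3, 10)
obs 3: x=0 → posterior Beta(8/3, 11)
obs 4: x=1 → posterior Beta(11/3, 11)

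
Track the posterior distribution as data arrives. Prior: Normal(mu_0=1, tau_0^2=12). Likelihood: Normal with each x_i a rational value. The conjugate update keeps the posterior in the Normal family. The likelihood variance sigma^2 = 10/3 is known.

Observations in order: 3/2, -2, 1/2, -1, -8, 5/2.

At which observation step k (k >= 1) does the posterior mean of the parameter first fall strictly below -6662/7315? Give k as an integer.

k = 5

obs 1: x=3/2 → posterior Normal(32/23, 60/23)
obs 2: x=-2 → posterior Normal(-4/41, 60/41)
obs 3: x=1/2 → posterior Normal(5/59, 60/59)
obs 4: x=-1 → posterior Normal(-13/77, 60/77)
obs 5: x=-8 → posterior Normal(-157/95, 12/19)
obs 6: x=5/2 → posterior Normal(-112/113, 60/113)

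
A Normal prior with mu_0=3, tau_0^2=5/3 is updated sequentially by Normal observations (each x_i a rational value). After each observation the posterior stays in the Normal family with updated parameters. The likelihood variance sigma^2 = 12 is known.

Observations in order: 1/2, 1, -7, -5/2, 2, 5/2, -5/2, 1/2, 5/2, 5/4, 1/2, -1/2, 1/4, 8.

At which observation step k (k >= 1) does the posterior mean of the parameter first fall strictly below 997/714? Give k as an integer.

obs 1: x=1/2 → posterior Normal(221/82, 60/41)
obs 2: x=1 → posterior Normal(231/92, 30/23)
obs 3: x=-7 → posterior Normal(161/102, 20/17)
obs 4: x=-5/2 → posterior Normal(17/14, 15/14)
obs 5: x=2 → posterior Normal(78/61, 60/61)
obs 6: x=5/2 → posterior Normal(181/132, 10/11)
obs 7: x=-5/2 → posterior Normal(78/71, 60/71)
obs 8: x=1/2 → posterior Normal(161/152, 15/19)
obs 9: x=5/2 → posterior Normal(31/27, 20/27)
obs 10: x=5/4 → posterior Normal(397/344, 30/43)
obs 11: x=1/2 → posterior Normal(407/364, 60/91)
obs 12: x=-1/2 → posterior Normal(397/384, 5/8)
obs 13: x=1/4 → posterior Normal(201/202, 60/101)
obs 14: x=8 → posterior Normal(281/212, 30/53)

k = 4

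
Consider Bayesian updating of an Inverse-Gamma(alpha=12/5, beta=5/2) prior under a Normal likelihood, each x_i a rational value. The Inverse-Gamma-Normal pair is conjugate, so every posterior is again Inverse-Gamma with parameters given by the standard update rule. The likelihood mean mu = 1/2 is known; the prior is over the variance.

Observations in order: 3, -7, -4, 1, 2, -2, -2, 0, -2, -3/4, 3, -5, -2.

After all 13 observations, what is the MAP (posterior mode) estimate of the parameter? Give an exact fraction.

obs 1: x=3 → posterior Inverse-Gamma(29/10, 45/8)
obs 2: x=-7 → posterior Inverse-Gamma(17/5, 135/4)
obs 3: x=-4 → posterior Inverse-Gamma(39/10, 351/8)
obs 4: x=1 → posterior Inverse-Gamma(22/5, 44)
obs 5: x=2 → posterior Inverse-Gamma(49/10, 361/8)
obs 6: x=-2 → posterior Inverse-Gamma(27/5, 193/4)
obs 7: x=-2 → posterior Inverse-Gamma(59/10, 411/8)
obs 8: x=0 → posterior Inverse-Gamma(32/5, 103/2)
obs 9: x=-2 → posterior Inverse-Gamma(69/10, 437/8)
obs 10: x=-3/4 → posterior Inverse-Gamma(37/5, 1773/32)
obs 11: x=3 → posterior Inverse-Gamma(79/10, 1873/32)
obs 12: x=-5 → posterior Inverse-Gamma(42/5, 2357/32)
obs 13: x=-2 → posterior Inverse-Gamma(89/10, 2457/32)

1365/176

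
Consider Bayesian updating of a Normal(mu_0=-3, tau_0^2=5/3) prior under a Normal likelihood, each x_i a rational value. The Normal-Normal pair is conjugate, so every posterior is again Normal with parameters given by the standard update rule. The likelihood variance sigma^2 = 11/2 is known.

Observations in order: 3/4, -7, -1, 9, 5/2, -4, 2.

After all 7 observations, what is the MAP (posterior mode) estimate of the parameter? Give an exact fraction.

-153/206

obs 1: x=3/4 → posterior Normal(-183/86, 55/43)
obs 2: x=-7 → posterior Normal(-323/106, 55/53)
obs 3: x=-1 → posterior Normal(-49/18, 55/63)
obs 4: x=9 → posterior Normal(-163/146, 55/73)
obs 5: x=5/2 → posterior Normal(-113/166, 55/83)
obs 6: x=-4 → posterior Normal(-193/186, 55/93)
obs 7: x=2 → posterior Normal(-153/206, 55/103)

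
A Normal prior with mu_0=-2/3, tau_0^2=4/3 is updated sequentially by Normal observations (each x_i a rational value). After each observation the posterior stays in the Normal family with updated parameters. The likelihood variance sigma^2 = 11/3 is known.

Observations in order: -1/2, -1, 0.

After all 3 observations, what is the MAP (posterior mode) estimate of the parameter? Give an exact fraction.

obs 1: x=-1/2 → posterior Normal(-28/45, 44/45)
obs 2: x=-1 → posterior Normal(-40/57, 44/57)
obs 3: x=0 → posterior Normal(-40/69, 44/69)

-40/69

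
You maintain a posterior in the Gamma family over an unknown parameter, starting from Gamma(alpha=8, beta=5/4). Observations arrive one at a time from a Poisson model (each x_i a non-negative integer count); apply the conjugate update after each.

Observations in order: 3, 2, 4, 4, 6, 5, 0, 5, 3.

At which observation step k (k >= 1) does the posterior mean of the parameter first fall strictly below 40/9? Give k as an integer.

obs 1: x=3 → posterior Gamma(11, 9/4)
obs 2: x=2 → posterior Gamma(13, 13/4)
obs 3: x=4 → posterior Gamma(17, 17/4)
obs 4: x=4 → posterior Gamma(21, 21/4)
obs 5: x=6 → posterior Gamma(27, 25/4)
obs 6: x=5 → posterior Gamma(32, 29/4)
obs 7: x=0 → posterior Gamma(32, 33/4)
obs 8: x=5 → posterior Gamma(37, 37/4)
obs 9: x=3 → posterior Gamma(40, 41/4)

k = 2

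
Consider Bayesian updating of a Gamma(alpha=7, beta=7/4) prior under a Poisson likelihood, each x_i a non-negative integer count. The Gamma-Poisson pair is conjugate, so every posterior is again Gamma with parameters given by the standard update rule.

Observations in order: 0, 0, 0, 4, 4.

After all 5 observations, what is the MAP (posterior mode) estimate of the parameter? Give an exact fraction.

obs 1: x=0 → posterior Gamma(7, 11/4)
obs 2: x=0 → posterior Gamma(7, 15/4)
obs 3: x=0 → posterior Gamma(7, 19/4)
obs 4: x=4 → posterior Gamma(11, 23/4)
obs 5: x=4 → posterior Gamma(15, 27/4)

56/27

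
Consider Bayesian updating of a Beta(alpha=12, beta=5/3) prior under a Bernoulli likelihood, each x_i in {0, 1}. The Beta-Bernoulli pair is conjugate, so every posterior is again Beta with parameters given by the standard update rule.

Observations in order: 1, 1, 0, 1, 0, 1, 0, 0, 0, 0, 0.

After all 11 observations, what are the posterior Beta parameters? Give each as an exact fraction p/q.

alpha=16, beta=26/3

obs 1: x=1 → posterior Beta(13, 5/3)
obs 2: x=1 → posterior Beta(14, 5/3)
obs 3: x=0 → posterior Beta(14, 8/3)
obs 4: x=1 → posterior Beta(15, 8/3)
obs 5: x=0 → posterior Beta(15, 11/3)
obs 6: x=1 → posterior Beta(16, 11/3)
obs 7: x=0 → posterior Beta(16, 14/3)
obs 8: x=0 → posterior Beta(16, 17/3)
obs 9: x=0 → posterior Beta(16, 20/3)
obs 10: x=0 → posterior Beta(16, 23/3)
obs 11: x=0 → posterior Beta(16, 26/3)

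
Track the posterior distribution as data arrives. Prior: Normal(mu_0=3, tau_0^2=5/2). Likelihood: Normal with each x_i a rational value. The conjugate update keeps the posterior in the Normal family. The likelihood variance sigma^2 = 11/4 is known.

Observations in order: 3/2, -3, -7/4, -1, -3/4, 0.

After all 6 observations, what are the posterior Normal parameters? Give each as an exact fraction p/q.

mu_0=-17/71, tau_0^2=55/142

obs 1: x=3/2 → posterior Normal(16/7, 55/42)
obs 2: x=-3 → posterior Normal(18/31, 55/62)
obs 3: x=-7/4 → posterior Normal(1/82, 55/82)
obs 4: x=-1 → posterior Normal(-19/102, 55/102)
obs 5: x=-3/4 → posterior Normal(-17/61, 55/122)
obs 6: x=0 → posterior Normal(-17/71, 55/142)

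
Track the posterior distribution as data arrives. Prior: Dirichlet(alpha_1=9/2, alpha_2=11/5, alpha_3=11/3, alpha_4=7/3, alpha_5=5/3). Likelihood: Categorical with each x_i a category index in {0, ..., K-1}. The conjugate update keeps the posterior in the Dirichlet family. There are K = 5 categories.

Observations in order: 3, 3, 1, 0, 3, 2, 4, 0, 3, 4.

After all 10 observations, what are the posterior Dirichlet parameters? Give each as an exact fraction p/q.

obs 1: x=3 → posterior Dirichlet(9/2, 11/5, 11/3, 10/3, 5/3)
obs 2: x=3 → posterior Dirichlet(9/2, 11/5, 11/3, 13/3, 5/3)
obs 3: x=1 → posterior Dirichlet(9/2, 16/5, 11/3, 13/3, 5/3)
obs 4: x=0 → posterior Dirichlet(11/2, 16/5, 11/3, 13/3, 5/3)
obs 5: x=3 → posterior Dirichlet(11/2, 16/5, 11/3, 16/3, 5/3)
obs 6: x=2 → posterior Dirichlet(11/2, 16/5, 14/3, 16/3, 5/3)
obs 7: x=4 → posterior Dirichlet(11/2, 16/5, 14/3, 16/3, 8/3)
obs 8: x=0 → posterior Dirichlet(13/2, 16/5, 14/3, 16/3, 8/3)
obs 9: x=3 → posterior Dirichlet(13/2, 16/5, 14/3, 19/3, 8/3)
obs 10: x=4 → posterior Dirichlet(13/2, 16/5, 14/3, 19/3, 11/3)

alpha_1=13/2, alpha_2=16/5, alpha_3=14/3, alpha_4=19/3, alpha_5=11/3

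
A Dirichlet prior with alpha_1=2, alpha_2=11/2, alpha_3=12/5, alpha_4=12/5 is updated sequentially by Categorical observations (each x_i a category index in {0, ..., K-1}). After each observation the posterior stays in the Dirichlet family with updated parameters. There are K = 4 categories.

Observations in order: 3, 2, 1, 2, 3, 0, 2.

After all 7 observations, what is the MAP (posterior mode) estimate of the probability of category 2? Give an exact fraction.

obs 1: x=3 → posterior Dirichlet(2, 11/2, 12/5, 17/5)
obs 2: x=2 → posterior Dirichlet(2, 11/2, 17/5, 17/5)
obs 3: x=1 → posterior Dirichlet(2, 13/2, 17/5, 17/5)
obs 4: x=2 → posterior Dirichlet(2, 13/2, 22/5, 17/5)
obs 5: x=3 → posterior Dirichlet(2, 13/2, 22/5, 22/5)
obs 6: x=0 → posterior Dirichlet(3, 13/2, 22/5, 22/5)
obs 7: x=2 → posterior Dirichlet(3, 13/2, 27/5, 22/5)

44/153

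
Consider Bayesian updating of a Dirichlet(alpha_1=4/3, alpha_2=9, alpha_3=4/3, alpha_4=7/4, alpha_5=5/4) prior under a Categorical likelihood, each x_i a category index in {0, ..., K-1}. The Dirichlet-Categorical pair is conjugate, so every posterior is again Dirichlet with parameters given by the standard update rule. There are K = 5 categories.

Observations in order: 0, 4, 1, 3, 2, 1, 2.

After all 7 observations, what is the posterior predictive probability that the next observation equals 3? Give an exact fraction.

obs 1: x=0 → posterior Dirichlet(7/3, 9, 4/3, 7/4, 5/4)
obs 2: x=4 → posterior Dirichlet(7/3, 9, 4/3, 7/4, 9/4)
obs 3: x=1 → posterior Dirichlet(7/3, 10, 4/3, 7/4, 9/4)
obs 4: x=3 → posterior Dirichlet(7/3, 10, 4/3, 11/4, 9/4)
obs 5: x=2 → posterior Dirichlet(7/3, 10, 7/3, 11/4, 9/4)
obs 6: x=1 → posterior Dirichlet(7/3, 11, 7/3, 11/4, 9/4)
obs 7: x=2 → posterior Dirichlet(7/3, 11, 10/3, 11/4, 9/4)

33/260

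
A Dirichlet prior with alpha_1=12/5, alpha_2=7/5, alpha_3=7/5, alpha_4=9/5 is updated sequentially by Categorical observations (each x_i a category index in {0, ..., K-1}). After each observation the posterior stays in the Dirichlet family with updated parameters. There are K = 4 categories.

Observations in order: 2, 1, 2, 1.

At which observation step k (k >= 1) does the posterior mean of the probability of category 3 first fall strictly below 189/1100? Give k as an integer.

obs 1: x=2 → posterior Dirichlet(12/5, 7/5, 12/5, 9/5)
obs 2: x=1 → posterior Dirichlet(12/5, 12/5, 12/5, 9/5)
obs 3: x=2 → posterior Dirichlet(12/5, 12/5, 17/5, 9/5)
obs 4: x=1 → posterior Dirichlet(12/5, 17/5, 17/5, 9/5)

k = 4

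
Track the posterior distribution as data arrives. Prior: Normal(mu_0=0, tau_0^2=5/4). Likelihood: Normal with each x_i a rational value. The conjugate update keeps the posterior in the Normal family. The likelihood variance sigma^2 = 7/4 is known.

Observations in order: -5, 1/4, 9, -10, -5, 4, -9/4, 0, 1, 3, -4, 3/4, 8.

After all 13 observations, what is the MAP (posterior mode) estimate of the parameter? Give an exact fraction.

obs 1: x=-5 → posterior Normal(-25/12, 35/48)
obs 2: x=1/4 → posterior Normal(-95/68, 35/68)
obs 3: x=9 → posterior Normal(85/88, 35/88)
obs 4: x=-10 → posterior Normal(-115/108, 35/108)
obs 5: x=-5 → posterior Normal(-215/128, 35/128)
obs 6: x=4 → posterior Normal(-135/148, 35/148)
obs 7: x=-9/4 → posterior Normal(-15/14, 5/24)
obs 8: x=0 → posterior Normal(-45/47, 35/188)
obs 9: x=1 → posterior Normal(-10/13, 35/208)
obs 10: x=3 → posterior Normal(-25/57, 35/228)
obs 11: x=-4 → posterior Normal(-45/62, 35/248)
obs 12: x=3/4 → posterior Normal(-165/268, 35/268)
obs 13: x=8 → posterior Normal(-5/288, 35/288)

-5/288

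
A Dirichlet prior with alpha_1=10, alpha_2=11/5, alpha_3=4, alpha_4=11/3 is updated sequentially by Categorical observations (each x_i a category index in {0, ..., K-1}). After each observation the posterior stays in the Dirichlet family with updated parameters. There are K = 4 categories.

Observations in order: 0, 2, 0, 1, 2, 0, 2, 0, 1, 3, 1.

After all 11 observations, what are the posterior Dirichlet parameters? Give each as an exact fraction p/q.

alpha_1=14, alpha_2=26/5, alpha_3=7, alpha_4=14/3

obs 1: x=0 → posterior Dirichlet(11, 11/5, 4, 11/3)
obs 2: x=2 → posterior Dirichlet(11, 11/5, 5, 11/3)
obs 3: x=0 → posterior Dirichlet(12, 11/5, 5, 11/3)
obs 4: x=1 → posterior Dirichlet(12, 16/5, 5, 11/3)
obs 5: x=2 → posterior Dirichlet(12, 16/5, 6, 11/3)
obs 6: x=0 → posterior Dirichlet(13, 16/5, 6, 11/3)
obs 7: x=2 → posterior Dirichlet(13, 16/5, 7, 11/3)
obs 8: x=0 → posterior Dirichlet(14, 16/5, 7, 11/3)
obs 9: x=1 → posterior Dirichlet(14, 21/5, 7, 11/3)
obs 10: x=3 → posterior Dirichlet(14, 21/5, 7, 14/3)
obs 11: x=1 → posterior Dirichlet(14, 26/5, 7, 14/3)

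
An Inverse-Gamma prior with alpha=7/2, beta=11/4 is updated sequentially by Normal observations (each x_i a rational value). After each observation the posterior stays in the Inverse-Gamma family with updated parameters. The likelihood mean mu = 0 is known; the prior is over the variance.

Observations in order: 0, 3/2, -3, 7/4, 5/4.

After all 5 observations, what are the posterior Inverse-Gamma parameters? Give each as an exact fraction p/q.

obs 1: x=0 → posterior Inverse-Gamma(4, 11/4)
obs 2: x=3/2 → posterior Inverse-Gamma(9/2, 31/8)
obs 3: x=-3 → posterior Inverse-Gamma(5, 67/8)
obs 4: x=7/4 → posterior Inverse-Gamma(11/2, 317/32)
obs 5: x=5/4 → posterior Inverse-Gamma(6, 171/16)

alpha=6, beta=171/16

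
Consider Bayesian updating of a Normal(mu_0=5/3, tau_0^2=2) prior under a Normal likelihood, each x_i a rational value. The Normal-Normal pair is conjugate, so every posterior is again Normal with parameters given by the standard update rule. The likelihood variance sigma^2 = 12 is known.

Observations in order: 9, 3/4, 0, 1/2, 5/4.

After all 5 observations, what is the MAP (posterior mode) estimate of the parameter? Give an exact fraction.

obs 1: x=9 → posterior Normal(19/7, 12/7)
obs 2: x=3/4 → posterior Normal(79/32, 3/2)
obs 3: x=0 → posterior Normal(79/36, 4/3)
obs 4: x=1/2 → posterior Normal(81/40, 6/5)
obs 5: x=5/4 → posterior Normal(43/22, 12/11)

43/22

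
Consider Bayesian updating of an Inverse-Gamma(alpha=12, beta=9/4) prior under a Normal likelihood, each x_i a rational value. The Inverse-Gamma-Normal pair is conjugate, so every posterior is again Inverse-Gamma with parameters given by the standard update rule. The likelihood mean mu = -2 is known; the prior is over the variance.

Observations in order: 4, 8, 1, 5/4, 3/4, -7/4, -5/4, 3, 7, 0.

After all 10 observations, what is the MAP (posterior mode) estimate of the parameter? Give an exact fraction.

371/48

obs 1: x=4 → posterior Inverse-Gamma(25/2, 81/4)
obs 2: x=8 → posterior Inverse-Gamma(13, 281/4)
obs 3: x=1 → posterior Inverse-Gamma(27/2, 299/4)
obs 4: x=5/4 → posterior Inverse-Gamma(14, 2561/32)
obs 5: x=3/4 → posterior Inverse-Gamma(29/2, 1341/16)
obs 6: x=-7/4 → posterior Inverse-Gamma(15, 2683/32)
obs 7: x=-5/4 → posterior Inverse-Gamma(31/2, 673/8)
obs 8: x=3 → posterior Inverse-Gamma(16, 773/8)
obs 9: x=7 → posterior Inverse-Gamma(33/2, 1097/8)
obs 10: x=0 → posterior Inverse-Gamma(17, 1113/8)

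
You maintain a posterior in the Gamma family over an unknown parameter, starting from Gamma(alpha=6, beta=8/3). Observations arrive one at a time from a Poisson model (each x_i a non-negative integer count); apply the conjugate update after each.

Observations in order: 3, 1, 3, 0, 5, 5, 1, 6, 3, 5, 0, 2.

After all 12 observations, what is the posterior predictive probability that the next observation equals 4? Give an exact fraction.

obs 1: x=3 → posterior Gamma(9, 11/3)
obs 2: x=1 → posterior Gamma(10, 14/3)
obs 3: x=3 → posterior Gamma(13, 17/3)
obs 4: x=0 → posterior Gamma(13, 20/3)
obs 5: x=5 → posterior Gamma(18, 23/3)
obs 6: x=5 → posterior Gamma(23, 26/3)
obs 7: x=1 → posterior Gamma(24, 29/3)
obs 8: x=6 → posterior Gamma(30, 32/3)
obs 9: x=3 → posterior Gamma(33, 35/3)
obs 10: x=5 → posterior Gamma(38, 38/3)
obs 11: x=0 → posterior Gamma(38, 41/3)
obs 12: x=2 → posterior Gamma(40, 44/3)

5469434561658721074473210067849115137308997886827248387006341867068456960/37351302345958493037830232088788907611014369661290907772288660777346988481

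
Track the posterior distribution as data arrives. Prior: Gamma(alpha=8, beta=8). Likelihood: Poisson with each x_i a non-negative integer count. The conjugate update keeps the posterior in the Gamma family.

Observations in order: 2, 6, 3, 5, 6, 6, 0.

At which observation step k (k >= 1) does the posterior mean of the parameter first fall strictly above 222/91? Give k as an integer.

k = 6

obs 1: x=2 → posterior Gamma(10, 9)
obs 2: x=6 → posterior Gamma(16, 10)
obs 3: x=3 → posterior Gamma(19, 11)
obs 4: x=5 → posterior Gamma(24, 12)
obs 5: x=6 → posterior Gamma(30, 13)
obs 6: x=6 → posterior Gamma(36, 14)
obs 7: x=0 → posterior Gamma(36, 15)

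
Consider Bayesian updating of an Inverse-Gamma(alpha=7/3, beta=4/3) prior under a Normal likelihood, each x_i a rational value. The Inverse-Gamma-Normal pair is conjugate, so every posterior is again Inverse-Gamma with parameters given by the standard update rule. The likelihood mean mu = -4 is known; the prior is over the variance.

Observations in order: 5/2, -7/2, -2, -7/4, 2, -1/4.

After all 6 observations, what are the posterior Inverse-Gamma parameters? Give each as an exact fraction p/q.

alpha=16/3, beta=2503/48

obs 1: x=5/2 → posterior Inverse-Gamma(17/6, 539/24)
obs 2: x=-7/2 → posterior Inverse-Gamma(10/3, 271/12)
obs 3: x=-2 → posterior Inverse-Gamma(23/6, 295/12)
obs 4: x=-7/4 → posterior Inverse-Gamma(13/3, 2603/96)
obs 5: x=2 → posterior Inverse-Gamma(29/6, 4331/96)
obs 6: x=-1/4 → posterior Inverse-Gamma(16/3, 2503/48)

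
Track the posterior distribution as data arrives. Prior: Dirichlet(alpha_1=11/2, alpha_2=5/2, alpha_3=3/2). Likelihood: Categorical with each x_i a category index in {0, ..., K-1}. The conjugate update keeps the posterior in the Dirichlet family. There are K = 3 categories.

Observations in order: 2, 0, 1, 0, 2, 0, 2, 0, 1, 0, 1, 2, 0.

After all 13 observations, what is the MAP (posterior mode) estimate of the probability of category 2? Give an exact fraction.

3/13

obs 1: x=2 → posterior Dirichlet(11/2, 5/2, 5/2)
obs 2: x=0 → posterior Dirichlet(13/2, 5/2, 5/2)
obs 3: x=1 → posterior Dirichlet(13/2, 7/2, 5/2)
obs 4: x=0 → posterior Dirichlet(15/2, 7/2, 5/2)
obs 5: x=2 → posterior Dirichlet(15/2, 7/2, 7/2)
obs 6: x=0 → posterior Dirichlet(17/2, 7/2, 7/2)
obs 7: x=2 → posterior Dirichlet(17/2, 7/2, 9/2)
obs 8: x=0 → posterior Dirichlet(19/2, 7/2, 9/2)
obs 9: x=1 → posterior Dirichlet(19/2, 9/2, 9/2)
obs 10: x=0 → posterior Dirichlet(21/2, 9/2, 9/2)
obs 11: x=1 → posterior Dirichlet(21/2, 11/2, 9/2)
obs 12: x=2 → posterior Dirichlet(21/2, 11/2, 11/2)
obs 13: x=0 → posterior Dirichlet(23/2, 11/2, 11/2)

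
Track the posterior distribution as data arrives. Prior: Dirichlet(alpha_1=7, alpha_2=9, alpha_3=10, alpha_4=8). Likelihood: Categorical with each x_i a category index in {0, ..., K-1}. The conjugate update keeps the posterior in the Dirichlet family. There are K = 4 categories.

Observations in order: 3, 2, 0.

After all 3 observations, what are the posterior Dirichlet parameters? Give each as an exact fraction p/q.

alpha_1=8, alpha_2=9, alpha_3=11, alpha_4=9

obs 1: x=3 → posterior Dirichlet(7, 9, 10, 9)
obs 2: x=2 → posterior Dirichlet(7, 9, 11, 9)
obs 3: x=0 → posterior Dirichlet(8, 9, 11, 9)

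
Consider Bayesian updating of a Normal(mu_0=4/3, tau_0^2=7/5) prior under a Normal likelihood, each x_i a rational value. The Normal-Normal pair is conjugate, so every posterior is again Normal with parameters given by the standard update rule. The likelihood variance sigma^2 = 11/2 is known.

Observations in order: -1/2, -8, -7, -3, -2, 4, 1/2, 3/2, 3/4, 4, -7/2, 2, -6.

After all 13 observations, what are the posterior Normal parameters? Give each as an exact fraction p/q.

mu_0=-1009/1422, tau_0^2=77/237

obs 1: x=-1/2 → posterior Normal(199/207, 77/69)
obs 2: x=-8 → posterior Normal(-137/249, 77/83)
obs 3: x=-7 → posterior Normal(-431/291, 77/97)
obs 4: x=-3 → posterior Normal(-557/333, 77/111)
obs 5: x=-2 → posterior Normal(-641/375, 77/125)
obs 6: x=4 → posterior Normal(-473/417, 77/139)
obs 7: x=1/2 → posterior Normal(-452/459, 77/153)
obs 8: x=3/2 → posterior Normal(-389/501, 77/167)
obs 9: x=3/4 → posterior Normal(-715/1086, 77/181)
obs 10: x=4 → posterior Normal(-379/1170, 77/195)
obs 11: x=-7/2 → posterior Normal(-673/1254, 7/19)
obs 12: x=2 → posterior Normal(-505/1338, 77/223)
obs 13: x=-6 → posterior Normal(-1009/1422, 77/237)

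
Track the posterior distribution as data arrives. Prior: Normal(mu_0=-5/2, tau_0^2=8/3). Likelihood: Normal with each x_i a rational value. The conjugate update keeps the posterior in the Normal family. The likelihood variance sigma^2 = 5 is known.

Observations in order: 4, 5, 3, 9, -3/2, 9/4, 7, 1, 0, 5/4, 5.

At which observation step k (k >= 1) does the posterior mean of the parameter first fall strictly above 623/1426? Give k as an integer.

k = 2

obs 1: x=4 → posterior Normal(-11/46, 40/23)
obs 2: x=5 → posterior Normal(69/62, 40/31)
obs 3: x=3 → posterior Normal(3/2, 40/39)
obs 4: x=9 → posterior Normal(261/94, 40/47)
obs 5: x=-3/2 → posterior Normal(237/110, 8/11)
obs 6: x=9/4 → posterior Normal(13/6, 40/63)
obs 7: x=7 → posterior Normal(385/142, 40/71)
obs 8: x=1 → posterior Normal(401/158, 40/79)
obs 9: x=0 → posterior Normal(401/174, 40/87)
obs 10: x=5/4 → posterior Normal(421/190, 8/19)
obs 11: x=5 → posterior Normal(501/206, 40/103)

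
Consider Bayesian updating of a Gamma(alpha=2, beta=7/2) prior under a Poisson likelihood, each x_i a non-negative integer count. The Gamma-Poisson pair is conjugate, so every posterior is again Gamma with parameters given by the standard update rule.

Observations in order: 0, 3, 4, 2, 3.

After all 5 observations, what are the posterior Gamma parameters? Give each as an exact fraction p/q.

alpha=14, beta=17/2

obs 1: x=0 → posterior Gamma(2, 9/2)
obs 2: x=3 → posterior Gamma(5, 11/2)
obs 3: x=4 → posterior Gamma(9, 13/2)
obs 4: x=2 → posterior Gamma(11, 15/2)
obs 5: x=3 → posterior Gamma(14, 17/2)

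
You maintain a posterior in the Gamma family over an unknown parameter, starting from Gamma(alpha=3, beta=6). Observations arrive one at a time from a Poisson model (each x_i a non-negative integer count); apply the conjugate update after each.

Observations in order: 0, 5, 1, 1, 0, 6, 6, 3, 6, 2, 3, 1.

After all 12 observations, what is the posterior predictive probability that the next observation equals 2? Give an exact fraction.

obs 1: x=0 → posterior Gamma(3, 7)
obs 2: x=5 → posterior Gamma(8, 8)
obs 3: x=1 → posterior Gamma(9, 9)
obs 4: x=1 → posterior Gamma(10, 10)
obs 5: x=0 → posterior Gamma(10, 11)
obs 6: x=6 → posterior Gamma(16, 12)
obs 7: x=6 → posterior Gamma(22, 13)
obs 8: x=3 → posterior Gamma(25, 14)
obs 9: x=6 → posterior Gamma(31, 15)
obs 10: x=2 → posterior Gamma(33, 16)
obs 11: x=3 → posterior Gamma(36, 17)
obs 12: x=1 → posterior Gamma(37, 18)

1031061125732888547964644019537604737429527330816/3914144333903073791808962606796280957916632792441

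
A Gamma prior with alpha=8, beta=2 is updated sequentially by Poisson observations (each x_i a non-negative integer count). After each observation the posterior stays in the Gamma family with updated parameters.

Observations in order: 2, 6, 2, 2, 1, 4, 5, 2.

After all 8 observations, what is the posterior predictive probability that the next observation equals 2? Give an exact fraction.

obs 1: x=2 → posterior Gamma(10, 3)
obs 2: x=6 → posterior Gamma(16, 4)
obs 3: x=2 → posterior Gamma(18, 5)
obs 4: x=2 → posterior Gamma(20, 6)
obs 5: x=1 → posterior Gamma(21, 7)
obs 6: x=4 → posterior Gamma(25, 8)
obs 7: x=5 → posterior Gamma(30, 9)
obs 8: x=2 → posterior Gamma(32, 10)

4800000000000000000000000000000000/23225154419887808141001767796309131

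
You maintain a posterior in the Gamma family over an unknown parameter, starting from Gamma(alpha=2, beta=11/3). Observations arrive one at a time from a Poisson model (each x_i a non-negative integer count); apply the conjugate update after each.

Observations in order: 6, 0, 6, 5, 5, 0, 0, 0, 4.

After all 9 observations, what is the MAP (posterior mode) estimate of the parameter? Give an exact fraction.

obs 1: x=6 → posterior Gamma(8, 14/3)
obs 2: x=0 → posterior Gamma(8, 17/3)
obs 3: x=6 → posterior Gamma(14, 20/3)
obs 4: x=5 → posterior Gamma(19, 23/3)
obs 5: x=5 → posterior Gamma(24, 26/3)
obs 6: x=0 → posterior Gamma(24, 29/3)
obs 7: x=0 → posterior Gamma(24, 32/3)
obs 8: x=0 → posterior Gamma(24, 35/3)
obs 9: x=4 → posterior Gamma(28, 38/3)

81/38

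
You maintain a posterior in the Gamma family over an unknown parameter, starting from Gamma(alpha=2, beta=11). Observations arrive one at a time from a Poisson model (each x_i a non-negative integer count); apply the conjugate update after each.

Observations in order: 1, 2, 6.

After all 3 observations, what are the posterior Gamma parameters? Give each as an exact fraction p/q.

obs 1: x=1 → posterior Gamma(3, 12)
obs 2: x=2 → posterior Gamma(5, 13)
obs 3: x=6 → posterior Gamma(11, 14)

alpha=11, beta=14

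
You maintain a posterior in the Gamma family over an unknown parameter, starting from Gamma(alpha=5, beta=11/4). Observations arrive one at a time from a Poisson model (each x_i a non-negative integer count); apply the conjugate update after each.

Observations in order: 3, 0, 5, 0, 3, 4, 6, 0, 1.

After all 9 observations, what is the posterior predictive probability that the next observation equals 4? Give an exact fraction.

obs 1: x=3 → posterior Gamma(8, 15/4)
obs 2: x=0 → posterior Gamma(8, 19/4)
obs 3: x=5 → posterior Gamma(13, 23/4)
obs 4: x=0 → posterior Gamma(13, 27/4)
obs 5: x=3 → posterior Gamma(16, 31/4)
obs 6: x=4 → posterior Gamma(20, 35/4)
obs 7: x=6 → posterior Gamma(26, 39/4)
obs 8: x=0 → posterior Gamma(26, 43/4)
obs 9: x=1 → posterior Gamma(27, 47/4)

364206902063061277816032844152323992536343408113920/3186483653237113298223848401540117886085614491918113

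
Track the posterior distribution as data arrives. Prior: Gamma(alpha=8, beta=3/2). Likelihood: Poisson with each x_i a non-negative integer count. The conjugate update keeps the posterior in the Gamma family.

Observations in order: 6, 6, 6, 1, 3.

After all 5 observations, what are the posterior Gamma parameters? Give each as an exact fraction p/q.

obs 1: x=6 → posterior Gamma(14, 5/2)
obs 2: x=6 → posterior Gamma(20, 7/2)
obs 3: x=6 → posterior Gamma(26, 9/2)
obs 4: x=1 → posterior Gamma(27, 11/2)
obs 5: x=3 → posterior Gamma(30, 13/2)

alpha=30, beta=13/2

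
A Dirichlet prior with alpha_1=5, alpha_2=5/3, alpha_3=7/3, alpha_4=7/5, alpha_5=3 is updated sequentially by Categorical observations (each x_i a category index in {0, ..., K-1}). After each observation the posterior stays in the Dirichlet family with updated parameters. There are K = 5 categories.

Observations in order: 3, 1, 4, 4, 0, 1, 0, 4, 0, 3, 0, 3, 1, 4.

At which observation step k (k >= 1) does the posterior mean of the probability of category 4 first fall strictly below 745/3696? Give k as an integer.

k = 2

obs 1: x=3 → posterior Dirichlet(5, 5/3, 7/3, 12/5, 3)
obs 2: x=1 → posterior Dirichlet(5, 8/3, 7/3, 12/5, 3)
obs 3: x=4 → posterior Dirichlet(5, 8/3, 7/3, 12/5, 4)
obs 4: x=4 → posterior Dirichlet(5, 8/3, 7/3, 12/5, 5)
obs 5: x=0 → posterior Dirichlet(6, 8/3, 7/3, 12/5, 5)
obs 6: x=1 → posterior Dirichlet(6, 11/3, 7/3, 12/5, 5)
obs 7: x=0 → posterior Dirichlet(7, 11/3, 7/3, 12/5, 5)
obs 8: x=4 → posterior Dirichlet(7, 11/3, 7/3, 12/5, 6)
obs 9: x=0 → posterior Dirichlet(8, 11/3, 7/3, 12/5, 6)
obs 10: x=3 → posterior Dirichlet(8, 11/3, 7/3, 17/5, 6)
obs 11: x=0 → posterior Dirichlet(9, 11/3, 7/3, 17/5, 6)
obs 12: x=3 → posterior Dirichlet(9, 11/3, 7/3, 22/5, 6)
obs 13: x=1 → posterior Dirichlet(9, 14/3, 7/3, 22/5, 6)
obs 14: x=4 → posterior Dirichlet(9, 14/3, 7/3, 22/5, 7)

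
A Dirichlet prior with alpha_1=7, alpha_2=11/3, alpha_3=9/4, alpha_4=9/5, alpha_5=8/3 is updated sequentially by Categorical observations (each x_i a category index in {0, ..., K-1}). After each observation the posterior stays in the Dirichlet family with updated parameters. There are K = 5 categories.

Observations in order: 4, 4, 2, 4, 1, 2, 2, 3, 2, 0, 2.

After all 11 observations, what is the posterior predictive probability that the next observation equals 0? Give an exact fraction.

480/1703

obs 1: x=4 → posterior Dirichlet(7, 11/3, 9/4, 9/5, 11/3)
obs 2: x=4 → posterior Dirichlet(7, 11/3, 9/4, 9/5, 14/3)
obs 3: x=2 → posterior Dirichlet(7, 11/3, 13/4, 9/5, 14/3)
obs 4: x=4 → posterior Dirichlet(7, 11/3, 13/4, 9/5, 17/3)
obs 5: x=1 → posterior Dirichlet(7, 14/3, 13/4, 9/5, 17/3)
obs 6: x=2 → posterior Dirichlet(7, 14/3, 17/4, 9/5, 17/3)
obs 7: x=2 → posterior Dirichlet(7, 14/3, 21/4, 9/5, 17/3)
obs 8: x=3 → posterior Dirichlet(7, 14/3, 21/4, 14/5, 17/3)
obs 9: x=2 → posterior Dirichlet(7, 14/3, 25/4, 14/5, 17/3)
obs 10: x=0 → posterior Dirichlet(8, 14/3, 25/4, 14/5, 17/3)
obs 11: x=2 → posterior Dirichlet(8, 14/3, 29/4, 14/5, 17/3)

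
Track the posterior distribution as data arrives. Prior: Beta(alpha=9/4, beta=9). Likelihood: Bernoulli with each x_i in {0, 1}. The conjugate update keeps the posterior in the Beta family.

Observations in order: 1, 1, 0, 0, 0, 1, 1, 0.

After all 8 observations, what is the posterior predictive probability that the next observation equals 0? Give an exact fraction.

obs 1: x=1 → posterior Beta(13/4, 9)
obs 2: x=1 → posterior Beta(17/4, 9)
obs 3: x=0 → posterior Beta(17/4, 10)
obs 4: x=0 → posterior Beta(17/4, 11)
obs 5: x=0 → posterior Beta(17/4, 12)
obs 6: x=1 → posterior Beta(21/4, 12)
obs 7: x=1 → posterior Beta(25/4, 12)
obs 8: x=0 → posterior Beta(25/4, 13)

52/77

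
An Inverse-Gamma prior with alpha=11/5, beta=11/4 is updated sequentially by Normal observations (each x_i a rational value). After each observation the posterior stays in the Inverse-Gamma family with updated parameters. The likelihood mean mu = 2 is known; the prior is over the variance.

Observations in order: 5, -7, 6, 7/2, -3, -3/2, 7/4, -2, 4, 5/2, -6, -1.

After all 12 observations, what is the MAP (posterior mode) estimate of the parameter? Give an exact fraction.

obs 1: x=5 → posterior Inverse-Gamma(27/10, 29/4)
obs 2: x=-7 → posterior Inverse-Gamma(16/5, 191/4)
obs 3: x=6 → posterior Inverse-Gamma(37/10, 223/4)
obs 4: x=7/2 → posterior Inverse-Gamma(21/5, 455/8)
obs 5: x=-3 → posterior Inverse-Gamma(47/10, 555/8)
obs 6: x=-3/2 → posterior Inverse-Gamma(26/5, 151/2)
obs 7: x=7/4 → posterior Inverse-Gamma(57/10, 2417/32)
obs 8: x=-2 → posterior Inverse-Gamma(31/5, 2673/32)
obs 9: x=4 → posterior Inverse-Gamma(67/10, 2737/32)
obs 10: x=5/2 → posterior Inverse-Gamma(36/5, 2741/32)
obs 11: x=-6 → posterior Inverse-Gamma(77/10, 3765/32)
obs 12: x=-1 → posterior Inverse-Gamma(41/5, 3909/32)

19545/1472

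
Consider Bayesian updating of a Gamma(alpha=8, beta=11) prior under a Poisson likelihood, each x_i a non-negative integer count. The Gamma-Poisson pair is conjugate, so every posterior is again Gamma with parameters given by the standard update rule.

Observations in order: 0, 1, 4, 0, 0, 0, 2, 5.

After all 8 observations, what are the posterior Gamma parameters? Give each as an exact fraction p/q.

obs 1: x=0 → posterior Gamma(8, 12)
obs 2: x=1 → posterior Gamma(9, 13)
obs 3: x=4 → posterior Gamma(13, 14)
obs 4: x=0 → posterior Gamma(13, 15)
obs 5: x=0 → posterior Gamma(13, 16)
obs 6: x=0 → posterior Gamma(13, 17)
obs 7: x=2 → posterior Gamma(15, 18)
obs 8: x=5 → posterior Gamma(20, 19)

alpha=20, beta=19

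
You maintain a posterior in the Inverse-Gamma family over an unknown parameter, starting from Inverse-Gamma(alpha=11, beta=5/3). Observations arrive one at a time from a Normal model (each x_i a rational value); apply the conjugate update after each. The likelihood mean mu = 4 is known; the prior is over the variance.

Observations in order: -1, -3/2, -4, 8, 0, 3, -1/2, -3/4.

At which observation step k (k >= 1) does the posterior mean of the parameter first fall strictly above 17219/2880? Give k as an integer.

obs 1: x=-1 → posterior Inverse-Gamma(23/2, 85/6)
obs 2: x=-3/2 → posterior Inverse-Gamma(12, 703/24)
obs 3: x=-4 → posterior Inverse-Gamma(25/2, 1471/24)
obs 4: x=8 → posterior Inverse-Gamma(13, 1663/24)
obs 5: x=0 → posterior Inverse-Gamma(27/2, 1855/24)
obs 6: x=3 → posterior Inverse-Gamma(14, 1867/24)
obs 7: x=-1/2 → posterior Inverse-Gamma(29/2, 1055/12)
obs 8: x=-3/4 → posterior Inverse-Gamma(15, 9523/96)

k = 5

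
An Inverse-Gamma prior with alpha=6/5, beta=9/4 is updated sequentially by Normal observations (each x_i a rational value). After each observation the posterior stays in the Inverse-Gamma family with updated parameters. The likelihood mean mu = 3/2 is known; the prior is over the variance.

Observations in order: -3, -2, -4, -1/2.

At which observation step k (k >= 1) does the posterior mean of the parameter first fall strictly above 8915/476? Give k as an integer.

k = 3

obs 1: x=-3 → posterior Inverse-Gamma(17/10, 99/8)
obs 2: x=-2 → posterior Inverse-Gamma(11/5, 37/2)
obs 3: x=-4 → posterior Inverse-Gamma(27/10, 269/8)
obs 4: x=-1/2 → posterior Inverse-Gamma(16/5, 285/8)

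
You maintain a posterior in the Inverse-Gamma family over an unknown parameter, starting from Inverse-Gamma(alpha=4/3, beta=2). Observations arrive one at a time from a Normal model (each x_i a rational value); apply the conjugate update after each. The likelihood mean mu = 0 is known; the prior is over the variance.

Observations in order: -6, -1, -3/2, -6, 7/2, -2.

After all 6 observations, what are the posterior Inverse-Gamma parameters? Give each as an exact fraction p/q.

obs 1: x=-6 → posterior Inverse-Gamma(11/6, 20)
obs 2: x=-1 → posterior Inverse-Gamma(7/3, 41/2)
obs 3: x=-3/2 → posterior Inverse-Gamma(17/6, 173/8)
obs 4: x=-6 → posterior Inverse-Gamma(10/3, 317/8)
obs 5: x=7/2 → posterior Inverse-Gamma(23/6, 183/4)
obs 6: x=-2 → posterior Inverse-Gamma(13/3, 191/4)

alpha=13/3, beta=191/4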